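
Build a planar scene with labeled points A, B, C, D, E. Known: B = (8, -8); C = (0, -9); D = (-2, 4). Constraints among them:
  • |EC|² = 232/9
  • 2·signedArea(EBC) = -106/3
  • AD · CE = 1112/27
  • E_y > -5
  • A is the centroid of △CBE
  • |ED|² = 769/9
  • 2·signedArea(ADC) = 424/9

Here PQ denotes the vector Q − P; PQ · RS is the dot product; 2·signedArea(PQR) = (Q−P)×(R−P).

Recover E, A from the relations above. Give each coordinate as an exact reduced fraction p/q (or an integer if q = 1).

A = (10/3, -64/9)
E = (2, -13/3)

1. E_x = 2  [line 1·x + -8·y + -110/3 = 0 ∩ |ED|² = 769/9]
2. E_y = -13/3  [line 1·x + -8·y + -110/3 = 0 ∩ |ED|² = 769/9]
   → E = (2, -13/3)
3. A_x = 10/3  [A is the centroid of △CBE]
4. A_y = -64/9  [A is the centroid of △CBE]
   → A = (10/3, -64/9)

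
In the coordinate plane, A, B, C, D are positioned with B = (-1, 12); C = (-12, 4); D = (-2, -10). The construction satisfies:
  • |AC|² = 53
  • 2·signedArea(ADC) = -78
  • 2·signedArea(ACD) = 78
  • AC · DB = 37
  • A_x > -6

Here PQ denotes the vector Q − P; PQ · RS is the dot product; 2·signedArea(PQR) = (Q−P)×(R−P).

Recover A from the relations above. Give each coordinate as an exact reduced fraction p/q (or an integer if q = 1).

1. A_x = -5  [2·signedArea(ACD) = 78 ∩ AC · DB = 37]
2. A_y = 2  [2·signedArea(ACD) = 78 ∩ AC · DB = 37]
   → A = (-5, 2)

A = (-5, 2)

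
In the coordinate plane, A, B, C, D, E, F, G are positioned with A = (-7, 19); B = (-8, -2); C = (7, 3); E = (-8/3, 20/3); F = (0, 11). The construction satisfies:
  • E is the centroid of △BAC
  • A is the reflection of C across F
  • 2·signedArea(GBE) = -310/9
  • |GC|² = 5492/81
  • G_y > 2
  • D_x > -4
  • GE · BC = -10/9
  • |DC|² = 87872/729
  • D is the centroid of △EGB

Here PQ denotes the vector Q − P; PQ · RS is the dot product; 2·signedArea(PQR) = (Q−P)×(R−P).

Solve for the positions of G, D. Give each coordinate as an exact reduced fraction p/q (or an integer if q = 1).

1. G_x = -11/9  [2·signedArea(GBE) = -310/9 ∩ GE · BC = -10/9]
2. G_y = 23/9  [2·signedArea(GBE) = -310/9 ∩ GE · BC = -10/9]
   → G = (-11/9, 23/9)
3. D_x = -107/27  [D is the centroid of △EGB]
4. D_y = 65/27  [D is the centroid of △EGB]
   → D = (-107/27, 65/27)

D = (-107/27, 65/27)
G = (-11/9, 23/9)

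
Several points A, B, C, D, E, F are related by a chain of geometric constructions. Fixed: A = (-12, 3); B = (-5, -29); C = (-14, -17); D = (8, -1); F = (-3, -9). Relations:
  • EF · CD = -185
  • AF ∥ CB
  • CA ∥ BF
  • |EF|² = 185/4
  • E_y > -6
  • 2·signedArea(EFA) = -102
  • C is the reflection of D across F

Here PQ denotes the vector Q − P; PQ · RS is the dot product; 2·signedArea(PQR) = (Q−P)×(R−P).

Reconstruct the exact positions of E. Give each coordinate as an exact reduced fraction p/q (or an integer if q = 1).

1. E_x = 5/2  [2·signedArea(EFA) = -102 ∩ EF · CD = -185]
2. E_y = -5  [2·signedArea(EFA) = -102 ∩ EF · CD = -185]
   → E = (5/2, -5)

E = (5/2, -5)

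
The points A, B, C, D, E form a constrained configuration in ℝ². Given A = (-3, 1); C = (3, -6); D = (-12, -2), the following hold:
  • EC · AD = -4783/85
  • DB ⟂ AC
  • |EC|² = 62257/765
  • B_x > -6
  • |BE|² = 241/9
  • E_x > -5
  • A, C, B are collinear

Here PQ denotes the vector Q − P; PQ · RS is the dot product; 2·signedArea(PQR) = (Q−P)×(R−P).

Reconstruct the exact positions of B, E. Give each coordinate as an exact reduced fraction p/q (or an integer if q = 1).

B = (-453/85, 316/85)
E = (-406/85, -364/255)

1. B_x = -453/85  [A, C, B are collinear ∩ DB ⟂ AC]
2. B_y = 316/85  [A, C, B are collinear ∩ DB ⟂ AC]
   → B = (-453/85, 316/85)
3. E_x = -406/85  [line 9·x + 3·y + 4018/85 = 0 ∩ |BE|² = 241/9]
4. E_y = -364/255  [line 9·x + 3·y + 4018/85 = 0 ∩ |BE|² = 241/9]
   → E = (-406/85, -364/255)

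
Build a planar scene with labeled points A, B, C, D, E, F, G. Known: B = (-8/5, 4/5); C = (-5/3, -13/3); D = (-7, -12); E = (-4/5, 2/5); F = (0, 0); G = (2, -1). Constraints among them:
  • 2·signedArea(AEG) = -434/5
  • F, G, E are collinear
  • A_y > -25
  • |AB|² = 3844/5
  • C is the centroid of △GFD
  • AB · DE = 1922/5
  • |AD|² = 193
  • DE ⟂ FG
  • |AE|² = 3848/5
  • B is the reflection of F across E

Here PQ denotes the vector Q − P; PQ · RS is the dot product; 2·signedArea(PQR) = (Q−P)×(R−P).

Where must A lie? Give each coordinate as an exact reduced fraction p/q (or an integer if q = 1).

1. A_x = -14  [line 7/5·x + 14/5·y + 434/5 = 0 ∩ |AB|² = 3844/5]
2. A_y = -24  [line 7/5·x + 14/5·y + 434/5 = 0 ∩ |AB|² = 3844/5]
   → A = (-14, -24)

A = (-14, -24)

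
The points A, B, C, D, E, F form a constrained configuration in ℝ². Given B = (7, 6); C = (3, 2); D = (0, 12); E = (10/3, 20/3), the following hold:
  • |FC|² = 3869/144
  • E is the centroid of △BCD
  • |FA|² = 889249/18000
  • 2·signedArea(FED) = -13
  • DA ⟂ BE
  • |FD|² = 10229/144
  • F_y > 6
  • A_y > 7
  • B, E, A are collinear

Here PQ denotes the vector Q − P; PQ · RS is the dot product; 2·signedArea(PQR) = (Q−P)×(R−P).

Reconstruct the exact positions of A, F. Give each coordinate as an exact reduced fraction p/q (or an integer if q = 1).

1. A_x = -104/125  [B, E, A are collinear ∩ DA ⟂ BE]
2. A_y = 928/125  [B, E, A are collinear ∩ DA ⟂ BE]
   → A = (-104/125, 928/125)
3. F_x = 73/12  [line -16/3·x + -10/3·y + 53 = 0 ∩ |FC|² = 3869/144]
4. F_y = 37/6  [line -16/3·x + -10/3·y + 53 = 0 ∩ |FC|² = 3869/144]
   → F = (73/12, 37/6)

A = (-104/125, 928/125)
F = (73/12, 37/6)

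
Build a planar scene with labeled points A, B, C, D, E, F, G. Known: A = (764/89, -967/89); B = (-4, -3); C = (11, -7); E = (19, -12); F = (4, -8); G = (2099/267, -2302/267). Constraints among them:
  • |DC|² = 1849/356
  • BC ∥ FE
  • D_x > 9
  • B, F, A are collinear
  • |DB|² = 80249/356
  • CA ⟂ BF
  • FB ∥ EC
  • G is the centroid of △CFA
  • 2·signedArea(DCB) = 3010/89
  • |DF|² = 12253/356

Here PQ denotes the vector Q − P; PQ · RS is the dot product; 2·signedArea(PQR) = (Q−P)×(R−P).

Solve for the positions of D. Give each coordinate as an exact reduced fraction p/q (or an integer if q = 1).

D = (1743/178, -795/89)

1. D_x = 1743/178  [line -4·x + -15·y + -8439/89 = 0 ∩ |DF|² = 12253/356]
2. D_y = -795/89  [line -4·x + -15·y + -8439/89 = 0 ∩ |DF|² = 12253/356]
   → D = (1743/178, -795/89)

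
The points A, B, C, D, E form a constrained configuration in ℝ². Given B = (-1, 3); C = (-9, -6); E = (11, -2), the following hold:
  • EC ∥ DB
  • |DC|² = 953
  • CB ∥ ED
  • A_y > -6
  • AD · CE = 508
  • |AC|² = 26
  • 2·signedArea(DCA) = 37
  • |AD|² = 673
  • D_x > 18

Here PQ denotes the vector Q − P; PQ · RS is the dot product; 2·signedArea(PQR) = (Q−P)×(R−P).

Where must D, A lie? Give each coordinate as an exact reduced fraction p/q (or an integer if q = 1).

1. D_x = 19  [EC ∥ DB ∩ CB ∥ ED]
2. D_y = 7  [EC ∥ DB ∩ CB ∥ ED]
   → D = (19, 7)
3. A_x = -4  [AD · CE = 508 ∩ 2·signedArea(DCA) = 37]
4. A_y = -5  [AD · CE = 508 ∩ 2·signedArea(DCA) = 37]
   → A = (-4, -5)

A = (-4, -5)
D = (19, 7)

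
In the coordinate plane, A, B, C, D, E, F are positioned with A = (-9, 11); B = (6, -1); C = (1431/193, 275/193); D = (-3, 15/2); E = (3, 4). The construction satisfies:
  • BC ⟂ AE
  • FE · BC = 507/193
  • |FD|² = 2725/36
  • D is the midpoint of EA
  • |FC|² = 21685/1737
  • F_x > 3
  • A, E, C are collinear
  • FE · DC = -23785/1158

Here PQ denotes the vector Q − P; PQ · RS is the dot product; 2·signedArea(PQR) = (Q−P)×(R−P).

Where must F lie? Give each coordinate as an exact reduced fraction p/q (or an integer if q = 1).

1. F_x = 4  [FE · DC = -23785/1158 ∩ FE · BC = 507/193]
2. F_y = 7/3  [FE · DC = -23785/1158 ∩ FE · BC = 507/193]
   → F = (4, 7/3)

F = (4, 7/3)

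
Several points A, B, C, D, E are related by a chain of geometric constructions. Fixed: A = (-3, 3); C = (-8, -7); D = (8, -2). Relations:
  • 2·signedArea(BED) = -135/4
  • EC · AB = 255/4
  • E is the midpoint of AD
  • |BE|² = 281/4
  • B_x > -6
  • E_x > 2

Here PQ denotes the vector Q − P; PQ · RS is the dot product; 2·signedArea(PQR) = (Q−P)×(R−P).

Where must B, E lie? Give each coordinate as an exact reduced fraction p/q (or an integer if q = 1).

1. E_x = 5/2  [E is the midpoint of AD]
2. E_y = 1/2  [E is the midpoint of AD]
   → E = (5/2, 1/2)
3. B_x = -11/2  [2·signedArea(BED) = -135/4 ∩ EC · AB = 255/4]
4. B_y = -2  [2·signedArea(BED) = -135/4 ∩ EC · AB = 255/4]
   → B = (-11/2, -2)

B = (-11/2, -2)
E = (5/2, 1/2)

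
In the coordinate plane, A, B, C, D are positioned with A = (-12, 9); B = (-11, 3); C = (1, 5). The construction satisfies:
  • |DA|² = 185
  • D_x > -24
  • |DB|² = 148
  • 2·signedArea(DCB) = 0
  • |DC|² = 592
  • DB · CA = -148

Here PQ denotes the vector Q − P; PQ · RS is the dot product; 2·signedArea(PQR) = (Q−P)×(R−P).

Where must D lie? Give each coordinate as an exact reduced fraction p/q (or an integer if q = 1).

1. D_x = -23  [2·signedArea(DCB) = 0 ∩ DB · CA = -148]
2. D_y = 1  [2·signedArea(DCB) = 0 ∩ DB · CA = -148]
   → D = (-23, 1)

D = (-23, 1)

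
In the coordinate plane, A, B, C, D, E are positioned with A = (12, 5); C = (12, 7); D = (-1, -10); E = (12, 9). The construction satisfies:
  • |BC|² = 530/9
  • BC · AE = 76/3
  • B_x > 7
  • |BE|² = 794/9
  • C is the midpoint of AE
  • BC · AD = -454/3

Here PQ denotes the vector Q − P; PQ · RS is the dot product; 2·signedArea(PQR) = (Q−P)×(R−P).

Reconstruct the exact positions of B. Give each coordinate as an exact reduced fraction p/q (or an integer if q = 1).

1. B_x = 23/3  [BC · AE = 76/3 ∩ BC · AD = -454/3]
2. B_y = 2/3  [BC · AE = 76/3 ∩ BC · AD = -454/3]
   → B = (23/3, 2/3)

B = (23/3, 2/3)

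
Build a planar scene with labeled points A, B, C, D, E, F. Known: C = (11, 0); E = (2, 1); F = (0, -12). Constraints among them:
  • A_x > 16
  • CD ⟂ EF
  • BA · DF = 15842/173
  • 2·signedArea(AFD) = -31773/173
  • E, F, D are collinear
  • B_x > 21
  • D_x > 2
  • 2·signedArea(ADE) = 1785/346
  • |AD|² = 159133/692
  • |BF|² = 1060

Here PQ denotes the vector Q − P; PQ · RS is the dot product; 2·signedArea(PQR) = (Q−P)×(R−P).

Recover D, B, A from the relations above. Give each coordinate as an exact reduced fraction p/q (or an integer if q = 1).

A = (33/2, 6)
B = (22, 12)
D = (356/173, 238/173)

1. D_x = 356/173  [E, F, D are collinear ∩ CD ⟂ EF]
2. D_y = 238/173  [E, F, D are collinear ∩ CD ⟂ EF]
   → D = (356/173, 238/173)
3. A_x = 33/2  [line -2314/173·x + 356/173·y + 36045/173 = 0 ∩ |AD|² = 159133/692]
4. A_y = 6  [line -2314/173·x + 356/173·y + 36045/173 = 0 ∩ |AD|² = 159133/692]
   → A = (33/2, 6)
5. B_x = 22  [line 356/173·x + 2314/173·y + -35600/173 = 0 ∩ |BF|² = 1060]
6. B_y = 12  [line 356/173·x + 2314/173·y + -35600/173 = 0 ∩ |BF|² = 1060]
   → B = (22, 12)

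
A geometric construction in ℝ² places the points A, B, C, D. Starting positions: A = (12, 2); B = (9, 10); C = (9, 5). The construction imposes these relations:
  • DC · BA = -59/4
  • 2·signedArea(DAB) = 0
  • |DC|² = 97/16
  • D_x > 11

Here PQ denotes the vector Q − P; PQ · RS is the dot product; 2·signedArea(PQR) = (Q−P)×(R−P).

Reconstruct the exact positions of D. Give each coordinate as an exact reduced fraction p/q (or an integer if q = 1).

D = (45/4, 4)

1. D_x = 45/4  [2·signedArea(DAB) = 0 ∩ DC · BA = -59/4]
2. D_y = 4  [2·signedArea(DAB) = 0 ∩ DC · BA = -59/4]
   → D = (45/4, 4)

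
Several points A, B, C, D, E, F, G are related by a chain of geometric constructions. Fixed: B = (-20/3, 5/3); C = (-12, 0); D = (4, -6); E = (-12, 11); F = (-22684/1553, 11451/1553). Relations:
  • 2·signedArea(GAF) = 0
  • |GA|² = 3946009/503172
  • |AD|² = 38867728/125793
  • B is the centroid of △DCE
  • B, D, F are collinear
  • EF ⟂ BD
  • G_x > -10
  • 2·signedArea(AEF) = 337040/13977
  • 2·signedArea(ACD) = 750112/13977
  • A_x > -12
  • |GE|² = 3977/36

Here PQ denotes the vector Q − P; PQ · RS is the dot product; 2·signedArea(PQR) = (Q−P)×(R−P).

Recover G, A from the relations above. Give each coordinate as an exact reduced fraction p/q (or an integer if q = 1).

1. A_x = -155020/13977  [2·signedArea(AEF) = 337040/13977 ∩ 2·signedArea(ACD) = 750112/13977]
2. A_y = 42118/13977  [2·signedArea(AEF) = 337040/13977 ∩ 2·signedArea(ACD) = 750112/13977]
   → A = (-155020/13977, 42118/13977)
3. G_x = -28/3  [line -60941/13977·x + -49136/13977·y + -527836/13977 = 0 ∩ |GA|² = 3946009/503172]
4. G_y = 5/6  [line -60941/13977·x + -49136/13977·y + -527836/13977 = 0 ∩ |GA|² = 3946009/503172]
   → G = (-28/3, 5/6)

A = (-155020/13977, 42118/13977)
G = (-28/3, 5/6)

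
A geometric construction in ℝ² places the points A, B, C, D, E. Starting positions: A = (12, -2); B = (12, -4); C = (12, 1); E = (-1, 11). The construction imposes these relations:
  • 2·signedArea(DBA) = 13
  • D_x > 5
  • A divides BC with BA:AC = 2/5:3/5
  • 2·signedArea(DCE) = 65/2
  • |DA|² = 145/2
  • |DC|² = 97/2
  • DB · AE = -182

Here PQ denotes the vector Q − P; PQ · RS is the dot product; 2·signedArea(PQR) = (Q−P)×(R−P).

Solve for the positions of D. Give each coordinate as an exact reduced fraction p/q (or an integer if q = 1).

D = (11/2, 7/2)

1. D_x = 11/2  [2·signedArea(DBA) = 13 ∩ 2·signedArea(DCE) = 65/2]
2. D_y = 7/2  [2·signedArea(DBA) = 13 ∩ 2·signedArea(DCE) = 65/2]
   → D = (11/2, 7/2)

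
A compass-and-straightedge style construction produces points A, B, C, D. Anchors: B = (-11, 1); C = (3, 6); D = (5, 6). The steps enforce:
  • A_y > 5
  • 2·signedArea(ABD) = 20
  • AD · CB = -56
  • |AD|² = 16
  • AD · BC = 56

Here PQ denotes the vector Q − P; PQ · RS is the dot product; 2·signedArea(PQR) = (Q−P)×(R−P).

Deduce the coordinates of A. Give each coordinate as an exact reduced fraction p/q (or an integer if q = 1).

A = (1, 6)

1. A_x = 1  [2·signedArea(ABD) = 20 ∩ AD · BC = 56]
2. A_y = 6  [2·signedArea(ABD) = 20 ∩ AD · BC = 56]
   → A = (1, 6)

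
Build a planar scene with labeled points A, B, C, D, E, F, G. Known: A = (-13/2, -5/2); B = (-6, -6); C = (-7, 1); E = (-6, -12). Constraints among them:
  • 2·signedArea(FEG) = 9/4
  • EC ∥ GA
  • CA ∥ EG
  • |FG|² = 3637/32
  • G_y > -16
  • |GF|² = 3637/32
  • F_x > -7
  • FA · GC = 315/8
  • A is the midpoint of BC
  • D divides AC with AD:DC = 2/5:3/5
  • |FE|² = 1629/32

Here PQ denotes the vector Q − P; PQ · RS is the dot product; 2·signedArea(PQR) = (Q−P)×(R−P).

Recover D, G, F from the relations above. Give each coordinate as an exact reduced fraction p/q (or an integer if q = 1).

D = (-67/10, -11/10)
F = (-51/8, -39/8)
G = (-11/2, -31/2)

1. D_x = -67/10  [D divides AC with AD:DC = 2/5:3/5]
2. D_y = -11/10  [D divides AC with AD:DC = 2/5:3/5]
   → D = (-67/10, -11/10)
3. G_x = -11/2  [EC ∥ GA ∩ CA ∥ EG]
4. G_y = -31/2  [EC ∥ GA ∩ CA ∥ EG]
   → G = (-11/2, -31/2)
5. F_x = -51/8  [FA · GC = 315/8 ∩ 2·signedArea(FEG) = 9/4]
6. F_y = -39/8  [FA · GC = 315/8 ∩ 2·signedArea(FEG) = 9/4]
   → F = (-51/8, -39/8)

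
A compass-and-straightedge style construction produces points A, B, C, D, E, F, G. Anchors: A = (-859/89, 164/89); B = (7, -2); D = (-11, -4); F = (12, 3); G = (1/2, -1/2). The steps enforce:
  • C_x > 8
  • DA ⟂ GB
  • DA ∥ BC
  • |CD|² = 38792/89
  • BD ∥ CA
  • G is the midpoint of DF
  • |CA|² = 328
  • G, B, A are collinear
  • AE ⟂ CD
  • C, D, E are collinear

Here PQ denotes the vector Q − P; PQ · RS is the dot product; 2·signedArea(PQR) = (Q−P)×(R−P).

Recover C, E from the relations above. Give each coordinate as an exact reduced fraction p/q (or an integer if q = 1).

C = (743/89, 342/89)
E = (-3369571/431561, -1167844/431561)

1. C_x = 743/89  [BD ∥ CA ∩ DA ∥ BC]
2. C_y = 342/89  [BD ∥ CA ∩ DA ∥ BC]
   → C = (743/89, 342/89)
3. E_x = -3369571/431561  [C, D, E are collinear ∩ AE ⟂ CD]
4. E_y = -1167844/431561  [C, D, E are collinear ∩ AE ⟂ CD]
   → E = (-3369571/431561, -1167844/431561)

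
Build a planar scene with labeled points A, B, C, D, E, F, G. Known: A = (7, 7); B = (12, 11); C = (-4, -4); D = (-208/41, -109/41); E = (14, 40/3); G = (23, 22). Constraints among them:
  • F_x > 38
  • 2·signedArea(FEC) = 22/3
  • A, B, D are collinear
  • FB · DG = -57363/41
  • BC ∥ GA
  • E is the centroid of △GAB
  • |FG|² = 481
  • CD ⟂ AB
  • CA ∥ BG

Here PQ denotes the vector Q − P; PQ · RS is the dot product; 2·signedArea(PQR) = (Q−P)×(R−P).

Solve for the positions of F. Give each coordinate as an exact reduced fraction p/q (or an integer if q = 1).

F = (39, 37)

1. F_x = 39  [2·signedArea(FEC) = 22/3 ∩ FB · DG = -57363/41]
2. F_y = 37  [2·signedArea(FEC) = 22/3 ∩ FB · DG = -57363/41]
   → F = (39, 37)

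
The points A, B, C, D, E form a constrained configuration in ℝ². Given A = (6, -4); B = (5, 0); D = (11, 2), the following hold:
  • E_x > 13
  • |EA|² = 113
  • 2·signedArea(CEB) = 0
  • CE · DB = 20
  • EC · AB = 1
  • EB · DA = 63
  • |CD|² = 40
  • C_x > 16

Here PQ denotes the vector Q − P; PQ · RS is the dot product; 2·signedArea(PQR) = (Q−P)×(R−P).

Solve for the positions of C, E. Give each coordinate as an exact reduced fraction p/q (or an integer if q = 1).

1. E_x = 14  [line 5·x + 6·y + -88 = 0 ∩ |EA|² = 113]
2. E_y = 3  [line 5·x + 6·y + -88 = 0 ∩ |EA|² = 113]
   → E = (14, 3)
3. C_x = 17  [2·signedArea(CEB) = 0 ∩ EC · AB = 1]
4. C_y = 4  [2·signedArea(CEB) = 0 ∩ EC · AB = 1]
   → C = (17, 4)

C = (17, 4)
E = (14, 3)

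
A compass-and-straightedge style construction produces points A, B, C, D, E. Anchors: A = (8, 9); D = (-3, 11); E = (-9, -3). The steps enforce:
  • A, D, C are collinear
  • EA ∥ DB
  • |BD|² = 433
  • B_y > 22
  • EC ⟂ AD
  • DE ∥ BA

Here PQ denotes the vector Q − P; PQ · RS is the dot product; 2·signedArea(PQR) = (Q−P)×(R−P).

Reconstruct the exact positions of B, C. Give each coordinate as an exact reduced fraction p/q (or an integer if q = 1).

B = (14, 23)
C = (-793/125, 1451/125)

1. B_x = 14  [DE ∥ BA ∩ EA ∥ DB]
2. B_y = 23  [DE ∥ BA ∩ EA ∥ DB]
   → B = (14, 23)
3. C_x = -793/125  [A, D, C are collinear ∩ EC ⟂ AD]
4. C_y = 1451/125  [A, D, C are collinear ∩ EC ⟂ AD]
   → C = (-793/125, 1451/125)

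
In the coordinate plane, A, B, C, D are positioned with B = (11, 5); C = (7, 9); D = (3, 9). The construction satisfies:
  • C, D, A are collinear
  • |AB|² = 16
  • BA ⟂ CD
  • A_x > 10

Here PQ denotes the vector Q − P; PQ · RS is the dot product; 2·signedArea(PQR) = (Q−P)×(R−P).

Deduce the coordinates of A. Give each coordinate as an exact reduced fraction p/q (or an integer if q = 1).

A = (11, 9)

1. A_x = 11  [C, D, A are collinear ∩ BA ⟂ CD]
2. A_y = 9  [C, D, A are collinear ∩ BA ⟂ CD]
   → A = (11, 9)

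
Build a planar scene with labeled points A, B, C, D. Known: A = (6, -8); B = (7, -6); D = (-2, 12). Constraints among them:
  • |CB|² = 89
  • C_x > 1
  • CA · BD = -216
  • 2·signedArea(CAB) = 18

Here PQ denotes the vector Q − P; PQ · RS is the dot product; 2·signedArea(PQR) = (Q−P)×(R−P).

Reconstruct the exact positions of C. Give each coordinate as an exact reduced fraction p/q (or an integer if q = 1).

C = (2, 2)

1. C_x = 2  [2·signedArea(CAB) = 18 ∩ CA · BD = -216]
2. C_y = 2  [2·signedArea(CAB) = 18 ∩ CA · BD = -216]
   → C = (2, 2)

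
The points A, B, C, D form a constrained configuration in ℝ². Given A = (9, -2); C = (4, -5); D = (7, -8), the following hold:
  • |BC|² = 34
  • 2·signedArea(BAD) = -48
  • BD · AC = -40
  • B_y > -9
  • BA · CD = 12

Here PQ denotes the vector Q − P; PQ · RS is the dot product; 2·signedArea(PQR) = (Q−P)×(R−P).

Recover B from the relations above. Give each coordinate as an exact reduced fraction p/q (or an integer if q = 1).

1. B_x = -1  [BD · AC = -40 ∩ BA · CD = 12]
2. B_y = -8  [BD · AC = -40 ∩ BA · CD = 12]
   → B = (-1, -8)

B = (-1, -8)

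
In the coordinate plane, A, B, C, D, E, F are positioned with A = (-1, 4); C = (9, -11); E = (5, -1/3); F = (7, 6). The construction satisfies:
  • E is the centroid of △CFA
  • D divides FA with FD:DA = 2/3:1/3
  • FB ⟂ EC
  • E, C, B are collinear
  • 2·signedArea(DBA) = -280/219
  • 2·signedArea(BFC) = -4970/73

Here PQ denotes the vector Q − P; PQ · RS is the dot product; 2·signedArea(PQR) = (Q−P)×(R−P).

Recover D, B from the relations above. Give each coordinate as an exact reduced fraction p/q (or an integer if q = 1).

B = (231/73, 333/73)
D = (5/3, 14/3)

1. D_x = 5/3  [D divides FA with FD:DA = 2/3:1/3]
2. D_y = 14/3  [D divides FA with FD:DA = 2/3:1/3]
   → D = (5/3, 14/3)
3. B_x = 231/73  [E, C, B are collinear ∩ FB ⟂ EC]
4. B_y = 333/73  [E, C, B are collinear ∩ FB ⟂ EC]
   → B = (231/73, 333/73)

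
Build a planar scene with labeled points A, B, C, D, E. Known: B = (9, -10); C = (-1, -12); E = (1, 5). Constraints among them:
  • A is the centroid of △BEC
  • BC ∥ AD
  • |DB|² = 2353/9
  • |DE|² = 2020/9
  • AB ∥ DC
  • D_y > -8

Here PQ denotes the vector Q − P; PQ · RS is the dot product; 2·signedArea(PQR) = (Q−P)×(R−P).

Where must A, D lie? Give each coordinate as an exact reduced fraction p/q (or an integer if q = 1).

1. A_x = 3  [A is the centroid of △BEC]
2. A_y = -17/3  [A is the centroid of △BEC]
   → A = (3, -17/3)
3. D_x = -7  [AB ∥ DC ∩ BC ∥ AD]
4. D_y = -23/3  [AB ∥ DC ∩ BC ∥ AD]
   → D = (-7, -23/3)

A = (3, -17/3)
D = (-7, -23/3)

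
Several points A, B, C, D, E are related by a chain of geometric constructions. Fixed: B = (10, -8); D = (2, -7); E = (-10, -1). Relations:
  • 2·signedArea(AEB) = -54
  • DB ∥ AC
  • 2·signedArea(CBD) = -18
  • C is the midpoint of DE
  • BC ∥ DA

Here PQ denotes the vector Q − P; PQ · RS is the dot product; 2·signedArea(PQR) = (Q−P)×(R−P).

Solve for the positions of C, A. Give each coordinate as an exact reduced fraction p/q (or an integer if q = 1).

1. C_x = -4  [C is the midpoint of DE]
2. C_y = -4  [C is the midpoint of DE]
   → C = (-4, -4)
3. A_x = -12  [DB ∥ AC ∩ BC ∥ DA]
4. A_y = -3  [DB ∥ AC ∩ BC ∥ DA]
   → A = (-12, -3)

A = (-12, -3)
C = (-4, -4)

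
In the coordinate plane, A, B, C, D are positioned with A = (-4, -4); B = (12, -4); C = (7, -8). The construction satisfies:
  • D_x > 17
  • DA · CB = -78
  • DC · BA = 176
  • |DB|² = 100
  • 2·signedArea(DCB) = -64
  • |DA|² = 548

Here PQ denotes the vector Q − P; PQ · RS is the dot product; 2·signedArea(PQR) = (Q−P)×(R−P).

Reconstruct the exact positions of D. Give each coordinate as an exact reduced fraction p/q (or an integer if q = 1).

1. D_x = 18  [DC · BA = 176 ∩ DA · CB = -78]
2. D_y = -12  [DC · BA = 176 ∩ DA · CB = -78]
   → D = (18, -12)

D = (18, -12)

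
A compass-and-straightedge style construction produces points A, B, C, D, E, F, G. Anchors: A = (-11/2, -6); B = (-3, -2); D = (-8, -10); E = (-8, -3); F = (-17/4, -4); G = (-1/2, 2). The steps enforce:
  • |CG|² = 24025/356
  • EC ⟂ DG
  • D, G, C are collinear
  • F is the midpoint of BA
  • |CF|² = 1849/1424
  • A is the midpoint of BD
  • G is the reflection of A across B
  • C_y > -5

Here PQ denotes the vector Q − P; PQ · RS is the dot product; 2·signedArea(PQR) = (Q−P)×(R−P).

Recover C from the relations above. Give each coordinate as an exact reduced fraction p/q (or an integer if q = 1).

C = (-432/89, -442/89)

1. C_x = -432/89  [D, G, C are collinear ∩ EC ⟂ DG]
2. C_y = -442/89  [D, G, C are collinear ∩ EC ⟂ DG]
   → C = (-432/89, -442/89)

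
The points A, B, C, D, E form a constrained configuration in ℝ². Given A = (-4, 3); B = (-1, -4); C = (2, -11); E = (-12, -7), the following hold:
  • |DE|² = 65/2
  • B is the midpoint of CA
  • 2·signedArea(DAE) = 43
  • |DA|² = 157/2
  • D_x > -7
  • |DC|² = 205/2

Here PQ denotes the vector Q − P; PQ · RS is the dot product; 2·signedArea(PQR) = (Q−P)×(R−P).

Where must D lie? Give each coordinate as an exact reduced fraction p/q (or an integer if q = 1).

D = (-13/2, -11/2)

1. D_x = -13/2  [line 10·x + -8·y + 21 = 0 ∩ |DE|² = 65/2]
2. D_y = -11/2  [line 10·x + -8·y + 21 = 0 ∩ |DE|² = 65/2]
   → D = (-13/2, -11/2)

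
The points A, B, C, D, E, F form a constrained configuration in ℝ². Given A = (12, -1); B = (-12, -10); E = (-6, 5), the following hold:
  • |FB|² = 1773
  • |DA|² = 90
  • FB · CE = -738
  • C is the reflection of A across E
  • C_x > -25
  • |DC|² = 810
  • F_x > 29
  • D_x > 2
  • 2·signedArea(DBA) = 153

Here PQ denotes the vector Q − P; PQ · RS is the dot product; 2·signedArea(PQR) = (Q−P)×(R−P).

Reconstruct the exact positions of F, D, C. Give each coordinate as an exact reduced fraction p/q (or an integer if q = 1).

C = (-24, 11)
D = (3, 2)
F = (30, -7)

1. C_x = -24  [C is the reflection of A across E]
2. C_y = 11  [C is the reflection of A across E]
   → C = (-24, 11)
3. F_x = 30  [line -18·x + 6·y + 582 = 0 ∩ |FB|² = 1773]
4. F_y = -7  [line -18·x + 6·y + 582 = 0 ∩ |FB|² = 1773]
   → F = (30, -7)
5. D_x = 3  [line -9·x + 24·y + -21 = 0 ∩ |DC|² = 810]
6. D_y = 2  [line -9·x + 24·y + -21 = 0 ∩ |DC|² = 810]
   → D = (3, 2)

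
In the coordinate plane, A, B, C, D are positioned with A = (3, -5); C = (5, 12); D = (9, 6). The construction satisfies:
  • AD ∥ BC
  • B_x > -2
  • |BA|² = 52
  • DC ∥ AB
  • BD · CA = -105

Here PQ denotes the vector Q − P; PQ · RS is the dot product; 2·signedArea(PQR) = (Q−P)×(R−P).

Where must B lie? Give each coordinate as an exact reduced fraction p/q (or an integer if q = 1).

1. B_x = -1  [AD ∥ BC ∩ DC ∥ AB]
2. B_y = 1  [AD ∥ BC ∩ DC ∥ AB]
   → B = (-1, 1)

B = (-1, 1)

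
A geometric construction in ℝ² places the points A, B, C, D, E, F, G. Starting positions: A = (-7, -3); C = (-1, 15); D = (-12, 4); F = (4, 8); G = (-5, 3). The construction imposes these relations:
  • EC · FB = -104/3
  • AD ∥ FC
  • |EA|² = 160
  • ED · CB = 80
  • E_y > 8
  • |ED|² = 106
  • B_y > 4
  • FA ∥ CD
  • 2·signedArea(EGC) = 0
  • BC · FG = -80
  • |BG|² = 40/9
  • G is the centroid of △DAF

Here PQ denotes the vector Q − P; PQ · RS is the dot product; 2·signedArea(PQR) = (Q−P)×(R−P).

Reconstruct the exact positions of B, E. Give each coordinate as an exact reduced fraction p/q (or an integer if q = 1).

1. B_x = -13/3  [line 9·x + 5·y + 14 = 0 ∩ |BG|² = 40/9]
2. B_y = 5  [line 9·x + 5·y + 14 = 0 ∩ |BG|² = 40/9]
   → B = (-13/3, 5)
3. E_x = -3  [2·signedArea(EGC) = 0 ∩ EC · FB = -104/3]
4. E_y = 9  [2·signedArea(EGC) = 0 ∩ EC · FB = -104/3]
   → E = (-3, 9)

B = (-13/3, 5)
E = (-3, 9)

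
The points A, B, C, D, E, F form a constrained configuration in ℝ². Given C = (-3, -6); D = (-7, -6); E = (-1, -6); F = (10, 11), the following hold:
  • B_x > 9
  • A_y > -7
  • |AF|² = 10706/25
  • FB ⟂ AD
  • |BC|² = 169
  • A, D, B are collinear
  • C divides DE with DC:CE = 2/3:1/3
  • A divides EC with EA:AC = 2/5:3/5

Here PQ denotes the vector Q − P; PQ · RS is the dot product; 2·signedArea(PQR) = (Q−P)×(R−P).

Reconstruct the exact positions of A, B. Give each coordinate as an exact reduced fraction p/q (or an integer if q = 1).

A = (-9/5, -6)
B = (10, -6)

1. A_x = -9/5  [A divides EC with EA:AC = 2/5:3/5]
2. A_y = -6  [A divides EC with EA:AC = 2/5:3/5]
   → A = (-9/5, -6)
3. B_x = 10  [A, D, B are collinear ∩ FB ⟂ AD]
4. B_y = -6  [A, D, B are collinear ∩ FB ⟂ AD]
   → B = (10, -6)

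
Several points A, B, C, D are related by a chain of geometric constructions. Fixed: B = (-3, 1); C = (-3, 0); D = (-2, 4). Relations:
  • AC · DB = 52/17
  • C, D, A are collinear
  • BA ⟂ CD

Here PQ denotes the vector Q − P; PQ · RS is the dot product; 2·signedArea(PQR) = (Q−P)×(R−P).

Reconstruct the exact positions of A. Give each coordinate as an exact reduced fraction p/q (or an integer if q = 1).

A = (-47/17, 16/17)

1. A_x = -47/17  [C, D, A are collinear ∩ BA ⟂ CD]
2. A_y = 16/17  [C, D, A are collinear ∩ BA ⟂ CD]
   → A = (-47/17, 16/17)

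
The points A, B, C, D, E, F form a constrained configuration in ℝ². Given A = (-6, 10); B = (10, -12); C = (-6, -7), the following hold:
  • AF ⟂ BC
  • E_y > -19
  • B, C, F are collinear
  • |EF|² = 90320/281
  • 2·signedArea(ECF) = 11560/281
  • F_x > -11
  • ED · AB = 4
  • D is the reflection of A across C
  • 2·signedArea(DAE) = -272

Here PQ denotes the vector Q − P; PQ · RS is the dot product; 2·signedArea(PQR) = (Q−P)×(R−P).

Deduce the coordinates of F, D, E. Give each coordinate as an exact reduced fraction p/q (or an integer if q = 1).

1. F_x = -3046/281  [B, C, F are collinear ∩ AF ⟂ BC]
2. F_y = -1542/281  [B, C, F are collinear ∩ AF ⟂ BC]
   → F = (-3046/281, -1542/281)
3. D_x = -6  [D is the reflection of A across C]
4. D_y = -24  [D is the reflection of A across C]
   → D = (-6, -24)
5. E_x = 2  [2·signedArea(ECF) = 11560/281 ∩ 2·signedArea(DAE) = -272]
6. E_y = -18  [2·signedArea(ECF) = 11560/281 ∩ 2·signedArea(DAE) = -272]
   → E = (2, -18)

D = (-6, -24)
E = (2, -18)
F = (-3046/281, -1542/281)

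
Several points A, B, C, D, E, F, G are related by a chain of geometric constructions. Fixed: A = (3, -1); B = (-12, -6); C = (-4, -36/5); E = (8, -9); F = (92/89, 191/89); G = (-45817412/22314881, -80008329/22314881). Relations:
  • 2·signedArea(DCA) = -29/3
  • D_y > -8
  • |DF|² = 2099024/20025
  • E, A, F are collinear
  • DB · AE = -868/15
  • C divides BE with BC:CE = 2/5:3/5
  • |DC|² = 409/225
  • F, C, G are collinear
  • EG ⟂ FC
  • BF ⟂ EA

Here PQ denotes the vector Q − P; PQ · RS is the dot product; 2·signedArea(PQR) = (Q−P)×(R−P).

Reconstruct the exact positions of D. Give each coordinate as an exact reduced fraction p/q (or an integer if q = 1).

1. D_x = -8/3  [2·signedArea(DCA) = -29/3 ∩ DB · AE = -868/15]
2. D_y = -37/5  [2·signedArea(DCA) = -29/3 ∩ DB · AE = -868/15]
   → D = (-8/3, -37/5)

D = (-8/3, -37/5)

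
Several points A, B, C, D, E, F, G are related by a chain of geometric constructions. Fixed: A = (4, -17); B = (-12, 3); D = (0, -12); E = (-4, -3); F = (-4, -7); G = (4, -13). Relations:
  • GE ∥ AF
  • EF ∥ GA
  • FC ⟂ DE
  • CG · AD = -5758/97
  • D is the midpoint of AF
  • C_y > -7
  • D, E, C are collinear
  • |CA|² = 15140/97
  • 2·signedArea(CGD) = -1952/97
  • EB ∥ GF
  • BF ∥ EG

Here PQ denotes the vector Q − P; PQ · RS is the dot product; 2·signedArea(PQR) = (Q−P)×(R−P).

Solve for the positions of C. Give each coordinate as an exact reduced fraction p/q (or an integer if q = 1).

1. C_x = -244/97  [D, E, C are collinear ∩ FC ⟂ DE]
2. C_y = -615/97  [D, E, C are collinear ∩ FC ⟂ DE]
   → C = (-244/97, -615/97)

C = (-244/97, -615/97)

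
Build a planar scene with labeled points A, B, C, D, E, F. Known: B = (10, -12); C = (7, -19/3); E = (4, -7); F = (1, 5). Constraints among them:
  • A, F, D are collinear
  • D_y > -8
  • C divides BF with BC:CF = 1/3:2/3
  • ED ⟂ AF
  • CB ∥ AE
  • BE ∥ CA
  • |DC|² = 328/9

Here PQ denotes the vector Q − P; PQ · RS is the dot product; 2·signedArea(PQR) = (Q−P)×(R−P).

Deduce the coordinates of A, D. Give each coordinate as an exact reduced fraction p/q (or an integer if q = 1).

1. A_x = 1  [CB ∥ AE ∩ BE ∥ CA]
2. A_y = -4/3  [CB ∥ AE ∩ BE ∥ CA]
   → A = (1, -4/3)
3. D_x = 1  [A, F, D are collinear ∩ ED ⟂ AF]
4. D_y = -7  [A, F, D are collinear ∩ ED ⟂ AF]
   → D = (1, -7)

A = (1, -4/3)
D = (1, -7)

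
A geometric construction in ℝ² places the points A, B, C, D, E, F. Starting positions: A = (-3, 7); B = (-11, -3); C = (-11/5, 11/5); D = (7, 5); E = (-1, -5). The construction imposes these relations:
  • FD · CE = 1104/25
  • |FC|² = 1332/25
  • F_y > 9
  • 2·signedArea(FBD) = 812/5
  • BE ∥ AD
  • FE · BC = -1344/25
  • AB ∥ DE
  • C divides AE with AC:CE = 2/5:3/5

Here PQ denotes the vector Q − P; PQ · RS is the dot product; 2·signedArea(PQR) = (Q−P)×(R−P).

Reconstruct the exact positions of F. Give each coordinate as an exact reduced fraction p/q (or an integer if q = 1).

1. F_x = -17/5  [2·signedArea(FBD) = 812/5 ∩ FD · CE = 1104/25]
2. F_y = 47/5  [2·signedArea(FBD) = 812/5 ∩ FD · CE = 1104/25]
   → F = (-17/5, 47/5)

F = (-17/5, 47/5)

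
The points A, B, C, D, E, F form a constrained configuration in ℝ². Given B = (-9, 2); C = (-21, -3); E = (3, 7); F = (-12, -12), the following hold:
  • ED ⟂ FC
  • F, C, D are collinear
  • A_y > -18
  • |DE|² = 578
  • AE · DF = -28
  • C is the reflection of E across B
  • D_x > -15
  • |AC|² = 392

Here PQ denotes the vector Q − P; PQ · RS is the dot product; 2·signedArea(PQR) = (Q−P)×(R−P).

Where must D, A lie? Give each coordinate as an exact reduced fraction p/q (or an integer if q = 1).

1. D_x = -14  [F, C, D are collinear ∩ ED ⟂ FC]
2. D_y = -10  [F, C, D are collinear ∩ ED ⟂ FC]
   → D = (-14, -10)
3. A_x = -7  [line -2·x + 2·y + 20 = 0 ∩ |AC|² = 392]
4. A_y = -17  [line -2·x + 2·y + 20 = 0 ∩ |AC|² = 392]
   → A = (-7, -17)

A = (-7, -17)
D = (-14, -10)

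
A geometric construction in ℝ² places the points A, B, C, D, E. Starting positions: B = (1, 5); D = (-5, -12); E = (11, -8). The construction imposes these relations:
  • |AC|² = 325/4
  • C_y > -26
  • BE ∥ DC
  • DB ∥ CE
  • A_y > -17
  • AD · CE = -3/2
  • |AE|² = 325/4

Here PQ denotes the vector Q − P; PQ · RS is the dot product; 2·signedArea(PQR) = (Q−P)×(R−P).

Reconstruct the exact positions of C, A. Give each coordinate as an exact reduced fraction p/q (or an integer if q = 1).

A = (8, -33/2)
C = (5, -25)

1. C_x = 5  [DB ∥ CE ∩ BE ∥ DC]
2. C_y = -25  [DB ∥ CE ∩ BE ∥ DC]
   → C = (5, -25)
3. A_x = 8  [line -6·x + -17·y + -465/2 = 0 ∩ |AE|² = 325/4]
4. A_y = -33/2  [line -6·x + -17·y + -465/2 = 0 ∩ |AE|² = 325/4]
   → A = (8, -33/2)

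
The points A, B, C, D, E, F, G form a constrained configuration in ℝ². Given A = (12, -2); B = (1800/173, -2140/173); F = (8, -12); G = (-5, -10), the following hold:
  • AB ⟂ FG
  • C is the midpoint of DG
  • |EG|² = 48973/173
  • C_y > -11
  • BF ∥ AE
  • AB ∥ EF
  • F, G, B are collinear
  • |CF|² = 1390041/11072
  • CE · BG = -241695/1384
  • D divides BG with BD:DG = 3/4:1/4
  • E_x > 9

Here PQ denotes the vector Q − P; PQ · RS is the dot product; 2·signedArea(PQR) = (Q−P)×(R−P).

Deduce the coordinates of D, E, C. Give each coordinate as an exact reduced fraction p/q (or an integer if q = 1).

1. D_x = -795/692  [D divides BG with BD:DG = 3/4:1/4]
2. D_y = -3665/346  [D divides BG with BD:DG = 3/4:1/4]
   → D = (-795/692, -3665/346)
3. E_x = 1660/173  [AB ∥ EF ∩ BF ∥ AE]
4. E_y = -282/173  [AB ∥ EF ∩ BF ∥ AE]
   → E = (1660/173, -282/173)
5. C_x = -4255/1384  [C is the midpoint of DG]
6. C_y = -7125/692  [C is the midpoint of DG]
   → C = (-4255/1384, -7125/692)

C = (-4255/1384, -7125/692)
D = (-795/692, -3665/346)
E = (1660/173, -282/173)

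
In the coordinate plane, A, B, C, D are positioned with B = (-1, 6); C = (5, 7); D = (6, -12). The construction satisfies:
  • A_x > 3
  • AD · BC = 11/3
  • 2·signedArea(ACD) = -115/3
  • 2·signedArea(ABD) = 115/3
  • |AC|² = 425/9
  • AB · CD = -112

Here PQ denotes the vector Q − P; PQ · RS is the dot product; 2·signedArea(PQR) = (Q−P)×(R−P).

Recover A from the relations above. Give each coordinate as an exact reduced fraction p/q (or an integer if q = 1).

1. A_x = 10/3  [AD · BC = 11/3 ∩ AB · CD = -112]
2. A_y = 1/3  [AD · BC = 11/3 ∩ AB · CD = -112]
   → A = (10/3, 1/3)

A = (10/3, 1/3)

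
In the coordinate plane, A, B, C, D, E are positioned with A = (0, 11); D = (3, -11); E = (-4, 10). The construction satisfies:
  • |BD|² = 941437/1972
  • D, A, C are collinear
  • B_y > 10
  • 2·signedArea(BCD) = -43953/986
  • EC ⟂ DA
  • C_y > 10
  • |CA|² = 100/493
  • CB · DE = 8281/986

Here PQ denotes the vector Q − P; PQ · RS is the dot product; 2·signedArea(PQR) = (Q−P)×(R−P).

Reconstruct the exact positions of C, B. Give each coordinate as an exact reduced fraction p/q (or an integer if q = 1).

B = (-971/493, 10133/986)
C = (30/493, 5203/493)

1. C_x = 30/493  [D, A, C are collinear ∩ EC ⟂ DA]
2. C_y = 5203/493  [D, A, C are collinear ∩ EC ⟂ DA]
   → C = (30/493, 5203/493)
3. B_x = -971/493  [2·signedArea(BCD) = -43953/986 ∩ CB · DE = 8281/986]
4. B_y = 10133/986  [2·signedArea(BCD) = -43953/986 ∩ CB · DE = 8281/986]
   → B = (-971/493, 10133/986)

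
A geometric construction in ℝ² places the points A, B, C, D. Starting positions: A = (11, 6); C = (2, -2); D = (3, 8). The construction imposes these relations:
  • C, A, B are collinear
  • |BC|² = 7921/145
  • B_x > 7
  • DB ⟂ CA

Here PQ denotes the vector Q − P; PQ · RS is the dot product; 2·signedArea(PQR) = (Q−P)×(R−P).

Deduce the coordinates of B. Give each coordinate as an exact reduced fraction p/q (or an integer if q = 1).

B = (1091/145, 422/145)

1. B_x = 1091/145  [C, A, B are collinear ∩ DB ⟂ CA]
2. B_y = 422/145  [C, A, B are collinear ∩ DB ⟂ CA]
   → B = (1091/145, 422/145)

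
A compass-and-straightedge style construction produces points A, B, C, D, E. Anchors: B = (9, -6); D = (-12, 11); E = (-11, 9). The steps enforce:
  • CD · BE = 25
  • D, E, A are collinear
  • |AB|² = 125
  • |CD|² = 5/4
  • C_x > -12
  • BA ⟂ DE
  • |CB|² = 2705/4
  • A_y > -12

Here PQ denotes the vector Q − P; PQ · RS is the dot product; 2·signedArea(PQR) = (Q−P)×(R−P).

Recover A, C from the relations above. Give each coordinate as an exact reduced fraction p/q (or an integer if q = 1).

1. A_x = -1  [D, E, A are collinear ∩ BA ⟂ DE]
2. A_y = -11  [D, E, A are collinear ∩ BA ⟂ DE]
   → A = (-1, -11)
3. C_x = -23/2  [line 20·x + -15·y + 380 = 0 ∩ |CB|² = 2705/4]
4. C_y = 10  [line 20·x + -15·y + 380 = 0 ∩ |CB|² = 2705/4]
   → C = (-23/2, 10)

A = (-1, -11)
C = (-23/2, 10)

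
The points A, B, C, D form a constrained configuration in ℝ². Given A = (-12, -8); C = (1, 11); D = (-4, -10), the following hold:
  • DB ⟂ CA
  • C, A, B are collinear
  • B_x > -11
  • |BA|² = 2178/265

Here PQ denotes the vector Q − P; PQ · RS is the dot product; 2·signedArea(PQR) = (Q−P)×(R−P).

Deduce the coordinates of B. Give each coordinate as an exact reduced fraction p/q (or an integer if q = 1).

B = (-2751/265, -1493/265)

1. B_x = -2751/265  [C, A, B are collinear ∩ DB ⟂ CA]
2. B_y = -1493/265  [C, A, B are collinear ∩ DB ⟂ CA]
   → B = (-2751/265, -1493/265)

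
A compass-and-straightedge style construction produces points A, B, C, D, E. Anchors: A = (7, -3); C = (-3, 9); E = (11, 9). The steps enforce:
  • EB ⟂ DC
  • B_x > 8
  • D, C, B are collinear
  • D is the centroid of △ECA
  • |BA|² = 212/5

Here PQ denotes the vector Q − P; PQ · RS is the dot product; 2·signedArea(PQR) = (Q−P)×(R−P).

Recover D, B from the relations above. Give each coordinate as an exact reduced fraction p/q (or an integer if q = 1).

B = (41/5, 17/5)
D = (5, 5)

1. D_x = 5  [D is the centroid of △ECA]
2. D_y = 5  [D is the centroid of △ECA]
   → D = (5, 5)
3. B_x = 41/5  [D, C, B are collinear ∩ EB ⟂ DC]
4. B_y = 17/5  [D, C, B are collinear ∩ EB ⟂ DC]
   → B = (41/5, 17/5)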